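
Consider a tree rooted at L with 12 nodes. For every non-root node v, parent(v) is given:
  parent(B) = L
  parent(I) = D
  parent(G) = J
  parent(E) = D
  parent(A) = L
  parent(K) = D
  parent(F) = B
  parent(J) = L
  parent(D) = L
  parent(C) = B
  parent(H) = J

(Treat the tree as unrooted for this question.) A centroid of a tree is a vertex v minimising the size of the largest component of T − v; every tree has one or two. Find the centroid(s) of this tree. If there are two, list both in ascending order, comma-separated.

L

Removing L splits the tree into components of sizes 4, 3, 3, 1; the largest is 4 ≤ ⌊12/2⌋ = 6.
Every other node leaves some component of size > 6, so the centroid is unique.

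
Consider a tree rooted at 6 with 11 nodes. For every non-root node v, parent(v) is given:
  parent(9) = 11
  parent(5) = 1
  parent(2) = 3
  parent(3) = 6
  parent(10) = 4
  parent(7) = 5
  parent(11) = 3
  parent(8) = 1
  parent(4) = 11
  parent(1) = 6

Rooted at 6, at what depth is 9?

Path from 6 to 9: 6–3–11–9, which has 3 edges.

3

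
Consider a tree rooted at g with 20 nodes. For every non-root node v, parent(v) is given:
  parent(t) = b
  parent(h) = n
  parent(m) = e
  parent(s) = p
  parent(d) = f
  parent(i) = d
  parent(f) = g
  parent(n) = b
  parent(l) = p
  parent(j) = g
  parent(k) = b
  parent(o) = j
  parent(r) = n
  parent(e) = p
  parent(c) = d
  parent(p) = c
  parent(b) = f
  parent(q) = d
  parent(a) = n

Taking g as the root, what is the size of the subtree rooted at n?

4

n's subtree: {n, h, a, r}, size 4.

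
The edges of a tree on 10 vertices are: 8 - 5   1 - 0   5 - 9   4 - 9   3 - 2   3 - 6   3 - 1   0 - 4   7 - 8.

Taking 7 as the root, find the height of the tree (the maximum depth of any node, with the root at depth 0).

2 sits deepest: 7-8-5-9-4-0-1-3-2 — 8 edges from the root.

8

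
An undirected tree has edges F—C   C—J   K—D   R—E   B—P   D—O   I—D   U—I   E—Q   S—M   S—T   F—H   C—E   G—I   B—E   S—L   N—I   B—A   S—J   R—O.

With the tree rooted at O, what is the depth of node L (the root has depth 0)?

6

O–R–E–C–J–S–L — 6 edges.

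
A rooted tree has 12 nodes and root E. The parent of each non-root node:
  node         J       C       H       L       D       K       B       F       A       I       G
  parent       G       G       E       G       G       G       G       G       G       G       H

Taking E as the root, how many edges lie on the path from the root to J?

3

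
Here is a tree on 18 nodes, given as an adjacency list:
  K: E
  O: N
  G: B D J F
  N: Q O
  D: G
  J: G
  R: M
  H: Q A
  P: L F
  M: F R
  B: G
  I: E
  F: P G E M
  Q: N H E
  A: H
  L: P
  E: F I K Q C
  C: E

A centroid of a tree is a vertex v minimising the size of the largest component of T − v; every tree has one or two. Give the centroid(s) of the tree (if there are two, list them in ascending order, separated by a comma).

E, F

Delete E: the remaining components have sizes 9, 5, 1, 1, 1. Max 9 ≤ 9, so E is a centroid.
F is adjacent to E and is also a centroid (the largest component after removing it is likewise 9).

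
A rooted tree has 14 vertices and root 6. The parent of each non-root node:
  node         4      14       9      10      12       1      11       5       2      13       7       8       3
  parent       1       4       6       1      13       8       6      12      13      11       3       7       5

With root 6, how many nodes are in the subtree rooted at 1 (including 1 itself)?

4

1's subtree: {1, 10, 4, 14}, size 4.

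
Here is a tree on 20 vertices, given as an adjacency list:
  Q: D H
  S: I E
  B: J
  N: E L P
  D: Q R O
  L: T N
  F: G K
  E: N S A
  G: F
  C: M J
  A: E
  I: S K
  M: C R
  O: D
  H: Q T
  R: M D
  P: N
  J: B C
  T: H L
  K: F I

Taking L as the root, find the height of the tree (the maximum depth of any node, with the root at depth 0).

9

A deepest node is B, reached by L → T → H → Q → D → R → M → C → J → B.
That path has 9 edges, so the height is 9.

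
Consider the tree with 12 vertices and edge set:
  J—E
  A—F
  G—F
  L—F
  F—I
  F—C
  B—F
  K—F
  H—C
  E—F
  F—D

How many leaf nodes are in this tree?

9

Exactly 9 nodes have a single neighbour: A, B, D, G, H, I, J, K, L.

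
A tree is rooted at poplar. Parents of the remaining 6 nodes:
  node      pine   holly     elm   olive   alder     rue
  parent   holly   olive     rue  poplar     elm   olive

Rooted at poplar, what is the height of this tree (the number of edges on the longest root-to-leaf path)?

The longest root-to-leaf path is poplar – olive – rue – elm – alder (4 edges).

4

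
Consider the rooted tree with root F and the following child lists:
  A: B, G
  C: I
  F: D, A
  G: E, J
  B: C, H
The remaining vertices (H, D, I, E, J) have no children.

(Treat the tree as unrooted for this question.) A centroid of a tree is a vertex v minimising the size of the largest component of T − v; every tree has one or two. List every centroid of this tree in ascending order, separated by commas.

Delete A: the remaining components have sizes 4, 3, 2. Max 4 ≤ 5, so A is a centroid.
No neighbour of A does as well, so A is the unique centroid.

A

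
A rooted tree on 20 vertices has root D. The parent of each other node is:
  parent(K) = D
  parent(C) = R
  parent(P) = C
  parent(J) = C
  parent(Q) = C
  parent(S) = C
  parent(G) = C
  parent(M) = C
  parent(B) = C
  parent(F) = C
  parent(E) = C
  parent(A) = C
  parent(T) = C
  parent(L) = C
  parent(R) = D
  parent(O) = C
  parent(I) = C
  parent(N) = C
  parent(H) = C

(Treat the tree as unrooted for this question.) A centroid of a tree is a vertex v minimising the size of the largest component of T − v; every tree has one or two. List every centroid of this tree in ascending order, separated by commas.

C

Removing C splits the tree into components of sizes 3, 1, 1, 1, 1, 1, 1, 1, 1, 1, 1, 1, 1, 1, 1, 1, 1; the largest is 3 ≤ ⌊20/2⌋ = 10.
No neighbour of C does as well, so C is the unique centroid.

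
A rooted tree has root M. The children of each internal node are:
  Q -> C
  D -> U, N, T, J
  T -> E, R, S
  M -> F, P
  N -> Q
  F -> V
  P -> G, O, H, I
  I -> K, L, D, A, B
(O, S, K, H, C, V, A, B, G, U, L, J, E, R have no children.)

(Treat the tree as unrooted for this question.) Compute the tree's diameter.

8

Starting from C, a farthest node is V at distance 8.
One longest path: C - Q - N - D - I - P - M - F - V.
So the diameter is 8.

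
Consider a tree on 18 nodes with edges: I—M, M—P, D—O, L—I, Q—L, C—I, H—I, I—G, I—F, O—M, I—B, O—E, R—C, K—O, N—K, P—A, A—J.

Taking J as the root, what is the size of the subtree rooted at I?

9

Descendants of I (including itself): I, C, B, L, F, G, H, R, Q. That's 9.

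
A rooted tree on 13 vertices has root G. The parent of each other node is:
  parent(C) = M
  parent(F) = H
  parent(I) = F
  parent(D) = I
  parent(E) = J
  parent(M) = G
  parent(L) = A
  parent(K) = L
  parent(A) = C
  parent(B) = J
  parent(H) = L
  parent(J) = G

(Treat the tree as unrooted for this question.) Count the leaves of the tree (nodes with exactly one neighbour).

Degree-1 nodes: B, D, E, K — 4 of them.

4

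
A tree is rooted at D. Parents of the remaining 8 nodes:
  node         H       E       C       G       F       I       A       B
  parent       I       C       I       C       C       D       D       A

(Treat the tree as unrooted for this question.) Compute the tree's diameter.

Starting from B, a farthest node is F at distance 5.
One longest path: B-A-D-I-C-F.
So the diameter is 5.

5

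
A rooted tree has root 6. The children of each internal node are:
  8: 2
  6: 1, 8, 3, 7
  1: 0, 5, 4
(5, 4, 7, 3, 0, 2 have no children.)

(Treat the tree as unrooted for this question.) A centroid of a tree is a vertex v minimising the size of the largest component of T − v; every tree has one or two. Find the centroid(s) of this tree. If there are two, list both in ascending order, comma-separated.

Delete 6: the remaining components have sizes 4, 2, 1, 1. Max 4 ≤ 4, so 6 is a centroid.
No neighbour of 6 does as well, so 6 is the unique centroid.

6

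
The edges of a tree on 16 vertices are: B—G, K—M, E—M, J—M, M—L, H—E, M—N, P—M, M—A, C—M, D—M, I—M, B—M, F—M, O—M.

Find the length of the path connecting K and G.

K – M – B – G: 3 edges.

3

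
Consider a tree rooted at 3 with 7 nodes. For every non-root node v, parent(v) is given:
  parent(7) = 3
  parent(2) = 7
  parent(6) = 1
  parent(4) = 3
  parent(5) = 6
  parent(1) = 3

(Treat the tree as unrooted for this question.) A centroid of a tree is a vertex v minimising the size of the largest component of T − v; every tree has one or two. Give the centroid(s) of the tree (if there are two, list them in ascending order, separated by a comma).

Delete 3: the remaining components have sizes 3, 2, 1. Max 3 ≤ 3, so 3 is a centroid.
No neighbour of 3 does as well, so 3 is the unique centroid.

3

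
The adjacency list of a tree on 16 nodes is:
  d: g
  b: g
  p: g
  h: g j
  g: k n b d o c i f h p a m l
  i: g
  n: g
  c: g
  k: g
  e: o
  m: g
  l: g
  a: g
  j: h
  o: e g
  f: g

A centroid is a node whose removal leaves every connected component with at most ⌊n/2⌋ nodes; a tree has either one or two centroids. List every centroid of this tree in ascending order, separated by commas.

Removing g splits the tree into components of sizes 2, 2, 1, 1, 1, 1, 1, 1, 1, 1, 1, 1, 1; the largest is 2 ≤ ⌊16/2⌋ = 8.
No neighbour of g does as well, so g is the unique centroid.

g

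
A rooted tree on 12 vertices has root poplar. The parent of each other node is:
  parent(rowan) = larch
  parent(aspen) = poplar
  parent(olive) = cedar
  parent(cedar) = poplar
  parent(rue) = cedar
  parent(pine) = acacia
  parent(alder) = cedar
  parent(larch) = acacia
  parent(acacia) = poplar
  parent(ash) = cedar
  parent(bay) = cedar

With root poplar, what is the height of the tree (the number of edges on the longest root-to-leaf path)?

3

A deepest node is rowan, reached by poplar-acacia-larch-rowan.
That path has 3 edges, so the height is 3.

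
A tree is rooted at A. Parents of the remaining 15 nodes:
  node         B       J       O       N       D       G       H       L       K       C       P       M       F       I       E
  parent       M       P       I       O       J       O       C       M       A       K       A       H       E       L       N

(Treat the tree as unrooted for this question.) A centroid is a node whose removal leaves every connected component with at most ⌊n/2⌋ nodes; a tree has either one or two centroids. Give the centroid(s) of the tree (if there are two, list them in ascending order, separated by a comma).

Delete M: the remaining components have sizes 7, 7, 1. Max 7 ≤ 8, so M is a centroid.
Every other node leaves some component of size > 8, so the centroid is unique.

M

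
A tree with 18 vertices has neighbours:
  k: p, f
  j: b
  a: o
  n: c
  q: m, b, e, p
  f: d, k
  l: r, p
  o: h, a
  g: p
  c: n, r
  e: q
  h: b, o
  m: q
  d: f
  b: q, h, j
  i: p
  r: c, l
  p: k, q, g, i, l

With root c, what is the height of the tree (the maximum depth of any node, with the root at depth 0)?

8

A deepest node is a, reached by c-r-l-p-q-b-h-o-a.
That path has 8 edges, so the height is 8.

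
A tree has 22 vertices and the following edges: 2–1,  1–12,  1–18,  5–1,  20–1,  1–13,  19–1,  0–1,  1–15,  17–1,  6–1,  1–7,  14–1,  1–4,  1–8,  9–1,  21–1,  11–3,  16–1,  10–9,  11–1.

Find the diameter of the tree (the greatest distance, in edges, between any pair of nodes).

A longest path is 10-9-1-11-3, with 4 edges.

4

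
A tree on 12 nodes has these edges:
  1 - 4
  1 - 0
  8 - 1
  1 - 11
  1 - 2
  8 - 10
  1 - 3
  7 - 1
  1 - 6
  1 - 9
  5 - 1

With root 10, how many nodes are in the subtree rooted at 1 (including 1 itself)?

10

The subtree rooted at 1 contains: 1, 5, 7, 4, 6, 9, 3, 2, 0, 11 — 10 nodes.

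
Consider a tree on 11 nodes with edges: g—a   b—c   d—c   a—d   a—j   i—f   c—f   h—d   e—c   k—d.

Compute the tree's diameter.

5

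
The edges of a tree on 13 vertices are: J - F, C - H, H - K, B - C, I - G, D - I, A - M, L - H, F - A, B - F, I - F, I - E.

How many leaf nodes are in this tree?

Exactly 7 nodes have a single neighbour: D, E, G, J, K, L, M.

7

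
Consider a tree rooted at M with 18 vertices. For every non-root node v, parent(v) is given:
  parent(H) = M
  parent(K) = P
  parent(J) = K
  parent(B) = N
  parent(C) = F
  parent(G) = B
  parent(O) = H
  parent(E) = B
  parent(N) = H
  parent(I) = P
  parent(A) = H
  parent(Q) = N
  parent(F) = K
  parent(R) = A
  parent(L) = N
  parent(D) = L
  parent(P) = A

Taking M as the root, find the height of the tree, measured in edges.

The longest root-to-leaf path is M–H–A–P–K–F–C (6 edges).

6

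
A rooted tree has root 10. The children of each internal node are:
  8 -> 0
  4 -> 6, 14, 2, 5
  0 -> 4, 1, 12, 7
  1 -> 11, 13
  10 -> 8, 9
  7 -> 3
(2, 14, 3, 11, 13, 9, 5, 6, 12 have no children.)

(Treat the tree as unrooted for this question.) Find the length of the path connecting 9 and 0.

Walking from 9: 9–10–8–0. Length 3.

3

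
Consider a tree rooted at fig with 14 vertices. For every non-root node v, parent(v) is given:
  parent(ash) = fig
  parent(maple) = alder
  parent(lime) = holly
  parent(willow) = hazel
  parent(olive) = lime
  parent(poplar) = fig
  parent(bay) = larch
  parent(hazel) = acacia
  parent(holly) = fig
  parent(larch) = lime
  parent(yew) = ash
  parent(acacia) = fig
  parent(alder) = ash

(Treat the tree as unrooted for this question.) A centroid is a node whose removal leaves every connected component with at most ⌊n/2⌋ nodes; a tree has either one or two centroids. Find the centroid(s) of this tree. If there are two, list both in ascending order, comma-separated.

If fig is removed the pieces have sizes 5, 4, 3, 1, all ≤ ⌊14/2⌋ = 7.
Every other node leaves some component of size > 7, so the centroid is unique.

fig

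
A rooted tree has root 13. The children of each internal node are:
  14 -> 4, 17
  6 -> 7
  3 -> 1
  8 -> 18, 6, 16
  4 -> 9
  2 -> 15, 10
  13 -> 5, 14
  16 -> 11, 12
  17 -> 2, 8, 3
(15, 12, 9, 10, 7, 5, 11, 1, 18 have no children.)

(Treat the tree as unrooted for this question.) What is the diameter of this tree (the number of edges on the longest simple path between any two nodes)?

BFS from 9 reaches 7 last, at distance 6; BFS from 7 confirms no node is farther.
Path: 9 - 4 - 14 - 17 - 8 - 6 - 7.

6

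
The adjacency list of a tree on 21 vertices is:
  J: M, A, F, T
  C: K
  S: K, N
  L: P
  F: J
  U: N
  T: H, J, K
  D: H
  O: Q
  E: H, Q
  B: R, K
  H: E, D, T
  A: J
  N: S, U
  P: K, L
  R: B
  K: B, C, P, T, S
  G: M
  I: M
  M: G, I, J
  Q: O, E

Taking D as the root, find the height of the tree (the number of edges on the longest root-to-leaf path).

A deepest node is U, reached by D-H-T-K-S-N-U.
That path has 6 edges, so the height is 6.

6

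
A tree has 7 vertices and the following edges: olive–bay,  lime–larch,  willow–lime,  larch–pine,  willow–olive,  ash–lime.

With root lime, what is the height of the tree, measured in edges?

bay sits deepest: lime – willow – olive – bay — 3 edges from the root.

3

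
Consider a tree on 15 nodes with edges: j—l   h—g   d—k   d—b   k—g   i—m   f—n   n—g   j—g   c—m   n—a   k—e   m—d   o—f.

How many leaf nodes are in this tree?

Degree-1 nodes: a, b, c, e, h, i, l, o — 8 of them.

8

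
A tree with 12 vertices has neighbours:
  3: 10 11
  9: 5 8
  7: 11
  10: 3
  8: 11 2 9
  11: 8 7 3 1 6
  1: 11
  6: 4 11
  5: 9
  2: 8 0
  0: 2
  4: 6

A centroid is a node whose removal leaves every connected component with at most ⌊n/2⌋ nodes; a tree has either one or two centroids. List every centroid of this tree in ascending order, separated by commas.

Removing 11 splits the tree into components of sizes 5, 2, 2, 1, 1; the largest is 5 ≤ ⌊12/2⌋ = 6.
No neighbour of 11 does as well, so 11 is the unique centroid.

11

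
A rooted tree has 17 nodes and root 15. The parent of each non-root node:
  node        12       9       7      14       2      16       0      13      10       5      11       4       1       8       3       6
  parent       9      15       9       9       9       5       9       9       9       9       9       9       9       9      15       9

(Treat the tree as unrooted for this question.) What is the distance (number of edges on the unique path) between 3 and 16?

Walking from 3: 3–15–9–5–16. Length 4.

4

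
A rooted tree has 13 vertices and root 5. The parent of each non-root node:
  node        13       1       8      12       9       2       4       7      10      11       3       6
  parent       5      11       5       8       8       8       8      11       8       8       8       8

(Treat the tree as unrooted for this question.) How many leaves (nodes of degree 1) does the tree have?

Exactly 10 nodes have a single neighbour: 1, 2, 3, 4, 6, 7, 9, 10, 12, 13.

10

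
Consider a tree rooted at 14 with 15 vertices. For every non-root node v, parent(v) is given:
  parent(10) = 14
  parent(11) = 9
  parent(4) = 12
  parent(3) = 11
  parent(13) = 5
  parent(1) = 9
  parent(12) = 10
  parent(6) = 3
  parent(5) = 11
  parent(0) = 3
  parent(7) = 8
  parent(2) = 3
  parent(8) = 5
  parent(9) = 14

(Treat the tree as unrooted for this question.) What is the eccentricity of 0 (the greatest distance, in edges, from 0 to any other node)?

The node farthest from 0 is 4, via 0–3–11–9–14–10–12–4 — 7 edges.

7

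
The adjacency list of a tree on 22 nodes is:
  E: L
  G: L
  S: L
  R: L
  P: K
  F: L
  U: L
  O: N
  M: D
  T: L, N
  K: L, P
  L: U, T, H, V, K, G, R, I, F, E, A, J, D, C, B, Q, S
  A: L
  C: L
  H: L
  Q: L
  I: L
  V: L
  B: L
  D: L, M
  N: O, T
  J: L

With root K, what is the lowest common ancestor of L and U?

Path L→root: L K; path U→root: U L K.
First common node: L.

L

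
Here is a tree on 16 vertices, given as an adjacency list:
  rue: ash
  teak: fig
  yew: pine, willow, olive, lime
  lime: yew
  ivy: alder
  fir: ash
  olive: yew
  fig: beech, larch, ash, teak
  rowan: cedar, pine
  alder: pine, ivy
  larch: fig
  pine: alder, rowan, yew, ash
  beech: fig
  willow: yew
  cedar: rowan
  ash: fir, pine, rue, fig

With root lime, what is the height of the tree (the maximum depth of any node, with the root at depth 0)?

A deepest node is beech, reached by lime–yew–pine–ash–fig–beech.
That path has 5 edges, so the height is 5.

5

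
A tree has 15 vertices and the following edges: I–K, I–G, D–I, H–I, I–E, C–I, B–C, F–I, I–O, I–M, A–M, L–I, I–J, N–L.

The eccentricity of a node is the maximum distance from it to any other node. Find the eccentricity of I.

Distances from I peak at 2, attained at N (B, A also at distance 2).
I-L-N

2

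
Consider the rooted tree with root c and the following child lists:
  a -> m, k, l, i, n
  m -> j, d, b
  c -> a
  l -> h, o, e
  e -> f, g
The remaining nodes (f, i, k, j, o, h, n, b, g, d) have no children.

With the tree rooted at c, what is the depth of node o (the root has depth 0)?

Path from c to o: c–a–l–o, which has 3 edges.

3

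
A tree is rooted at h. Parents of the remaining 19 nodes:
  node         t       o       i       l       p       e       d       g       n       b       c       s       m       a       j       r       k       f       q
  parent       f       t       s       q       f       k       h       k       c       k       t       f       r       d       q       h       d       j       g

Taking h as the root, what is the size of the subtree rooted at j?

9

The subtree rooted at j contains: j, f, p, s, t, i, c, o, n — 9 nodes.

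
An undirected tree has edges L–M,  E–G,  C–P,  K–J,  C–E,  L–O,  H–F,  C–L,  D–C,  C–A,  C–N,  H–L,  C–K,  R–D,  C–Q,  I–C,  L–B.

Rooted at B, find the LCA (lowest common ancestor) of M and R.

L

Ancestors of M (toward the root): M, L, B.
Ancestors of R: R, D, C, L, B.
The deepest node appearing in both lists is L.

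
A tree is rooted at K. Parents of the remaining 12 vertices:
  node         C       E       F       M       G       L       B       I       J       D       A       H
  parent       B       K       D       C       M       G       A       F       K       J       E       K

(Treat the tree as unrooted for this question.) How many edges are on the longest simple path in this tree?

11

BFS from I reaches L last, at distance 11; BFS from L confirms no node is farther.
Path: I–F–D–J–K–E–A–B–C–M–G–L.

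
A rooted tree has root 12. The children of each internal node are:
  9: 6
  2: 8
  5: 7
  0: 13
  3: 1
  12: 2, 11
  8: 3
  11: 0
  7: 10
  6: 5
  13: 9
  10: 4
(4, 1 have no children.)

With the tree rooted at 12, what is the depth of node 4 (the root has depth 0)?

9

Climbing from 4 to the root: 4 → 10 → 7 → 5 → 6 → 9 → 13 → 0 → 11 → 12. That's 9 steps.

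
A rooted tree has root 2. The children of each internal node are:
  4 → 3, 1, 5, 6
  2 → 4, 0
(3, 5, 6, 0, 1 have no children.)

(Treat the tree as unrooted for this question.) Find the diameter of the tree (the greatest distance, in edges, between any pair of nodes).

3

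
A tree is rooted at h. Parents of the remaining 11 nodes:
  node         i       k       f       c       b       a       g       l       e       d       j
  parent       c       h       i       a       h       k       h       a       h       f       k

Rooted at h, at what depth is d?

6

Path from h to d: h – k – a – c – i – f – d, which has 6 edges.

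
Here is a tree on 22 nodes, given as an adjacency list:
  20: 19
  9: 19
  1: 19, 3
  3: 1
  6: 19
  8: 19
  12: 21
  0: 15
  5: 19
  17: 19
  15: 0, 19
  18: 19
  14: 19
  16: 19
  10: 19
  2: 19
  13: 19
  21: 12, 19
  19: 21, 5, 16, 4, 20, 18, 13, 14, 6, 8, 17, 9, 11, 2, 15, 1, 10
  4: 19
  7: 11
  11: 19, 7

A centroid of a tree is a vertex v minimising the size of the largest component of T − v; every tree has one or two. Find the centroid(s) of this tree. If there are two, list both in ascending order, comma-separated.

Delete 19: the remaining components have sizes 2, 2, 2, 2, 1, 1, 1, 1, 1, 1, 1, 1, 1, 1, 1, 1, 1. Max 2 ≤ 11, so 19 is a centroid.
No neighbour of 19 does as well, so 19 is the unique centroid.

19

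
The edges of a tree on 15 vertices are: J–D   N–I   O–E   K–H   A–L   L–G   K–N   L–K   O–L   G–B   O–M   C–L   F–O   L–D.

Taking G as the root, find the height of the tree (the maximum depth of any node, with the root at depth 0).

4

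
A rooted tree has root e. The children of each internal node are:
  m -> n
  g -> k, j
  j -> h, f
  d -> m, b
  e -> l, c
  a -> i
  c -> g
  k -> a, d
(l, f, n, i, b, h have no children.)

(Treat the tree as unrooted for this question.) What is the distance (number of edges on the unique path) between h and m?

5

Walking from h: h – j – g – k – d – m. Length 5.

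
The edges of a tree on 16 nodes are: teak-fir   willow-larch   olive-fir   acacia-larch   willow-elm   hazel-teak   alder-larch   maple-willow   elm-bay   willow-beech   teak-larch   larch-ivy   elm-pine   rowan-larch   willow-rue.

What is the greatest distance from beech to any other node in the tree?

5

Distances from beech peak at 5, attained at olive.
beech-willow-larch-teak-fir-olive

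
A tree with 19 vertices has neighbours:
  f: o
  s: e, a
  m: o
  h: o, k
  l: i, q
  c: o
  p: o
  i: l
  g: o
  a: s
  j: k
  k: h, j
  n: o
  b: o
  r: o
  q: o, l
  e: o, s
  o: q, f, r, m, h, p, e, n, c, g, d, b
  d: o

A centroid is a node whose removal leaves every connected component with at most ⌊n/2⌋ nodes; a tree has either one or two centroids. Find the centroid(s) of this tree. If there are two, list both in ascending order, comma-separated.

o

Removing o splits the tree into components of sizes 3, 3, 3, 1, 1, 1, 1, 1, 1, 1, 1, 1; the largest is 3 ≤ ⌊19/2⌋ = 9.
No neighbour of o does as well, so o is the unique centroid.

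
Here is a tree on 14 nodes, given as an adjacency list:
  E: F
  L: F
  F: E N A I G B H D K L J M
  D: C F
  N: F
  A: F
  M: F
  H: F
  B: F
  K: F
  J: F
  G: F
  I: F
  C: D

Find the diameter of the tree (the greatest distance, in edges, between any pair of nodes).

3

Starting from C, a farthest node is A at distance 3.
One longest path: C – D – F – A.
So the diameter is 3.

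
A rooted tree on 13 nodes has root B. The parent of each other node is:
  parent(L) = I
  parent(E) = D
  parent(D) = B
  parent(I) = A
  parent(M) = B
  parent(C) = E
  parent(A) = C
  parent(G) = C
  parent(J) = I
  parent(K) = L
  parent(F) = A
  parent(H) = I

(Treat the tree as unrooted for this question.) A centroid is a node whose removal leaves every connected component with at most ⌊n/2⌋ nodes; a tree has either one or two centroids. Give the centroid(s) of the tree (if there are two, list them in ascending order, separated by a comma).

Removing A splits the tree into components of sizes 6, 5, 1; the largest is 6 ≤ ⌊13/2⌋ = 6.
No neighbour of A does as well, so A is the unique centroid.

A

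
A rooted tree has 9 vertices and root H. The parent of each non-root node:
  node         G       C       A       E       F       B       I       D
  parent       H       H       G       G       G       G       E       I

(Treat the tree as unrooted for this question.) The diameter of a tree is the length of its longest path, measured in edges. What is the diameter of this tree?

5

Starting from D, a farthest node is C at distance 5.
One longest path: D-I-E-G-H-C.
So the diameter is 5.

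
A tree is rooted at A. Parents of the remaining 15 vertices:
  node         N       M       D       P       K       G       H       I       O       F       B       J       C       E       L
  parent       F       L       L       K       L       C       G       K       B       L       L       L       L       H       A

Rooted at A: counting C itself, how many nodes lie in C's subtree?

4

C's subtree: {C, G, H, E}, size 4.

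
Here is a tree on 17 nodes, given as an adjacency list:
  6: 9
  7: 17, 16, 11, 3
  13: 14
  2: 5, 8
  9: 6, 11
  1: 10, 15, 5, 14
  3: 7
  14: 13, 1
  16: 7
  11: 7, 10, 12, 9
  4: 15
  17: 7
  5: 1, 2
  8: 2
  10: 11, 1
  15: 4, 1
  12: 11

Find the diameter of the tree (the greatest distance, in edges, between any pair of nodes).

7

A longest path is 8 - 2 - 5 - 1 - 10 - 11 - 7 - 3, with 7 edges.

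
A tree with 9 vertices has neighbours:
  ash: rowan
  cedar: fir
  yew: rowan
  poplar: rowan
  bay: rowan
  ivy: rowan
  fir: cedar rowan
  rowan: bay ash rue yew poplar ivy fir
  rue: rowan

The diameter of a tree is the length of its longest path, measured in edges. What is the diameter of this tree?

Starting from cedar, a farthest node is poplar at distance 3.
One longest path: cedar - fir - rowan - poplar.
So the diameter is 3.

3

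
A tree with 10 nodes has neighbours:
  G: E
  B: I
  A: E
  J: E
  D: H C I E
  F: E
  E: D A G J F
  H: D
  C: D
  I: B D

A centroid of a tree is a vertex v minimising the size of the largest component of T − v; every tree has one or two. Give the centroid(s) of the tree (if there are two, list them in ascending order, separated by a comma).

D, E

Delete E: the remaining components have sizes 5, 1, 1, 1, 1. Max 5 ≤ 5, so E is a centroid.
Its neighbour D also leaves a largest component of size 5, so both are centroids.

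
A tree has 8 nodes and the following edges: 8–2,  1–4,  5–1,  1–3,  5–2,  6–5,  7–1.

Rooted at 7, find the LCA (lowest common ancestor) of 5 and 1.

1

5's ancestor chain is 5, 1, 7 and 1's is 1, 7; they first meet at 1.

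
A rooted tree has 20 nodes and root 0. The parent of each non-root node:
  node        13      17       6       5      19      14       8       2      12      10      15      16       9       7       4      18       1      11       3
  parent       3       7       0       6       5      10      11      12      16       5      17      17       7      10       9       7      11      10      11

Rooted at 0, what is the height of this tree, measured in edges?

8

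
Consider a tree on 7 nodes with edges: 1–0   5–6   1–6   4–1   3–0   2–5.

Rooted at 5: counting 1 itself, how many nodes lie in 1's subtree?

1's subtree: {1, 0, 4, 3}, size 4.

4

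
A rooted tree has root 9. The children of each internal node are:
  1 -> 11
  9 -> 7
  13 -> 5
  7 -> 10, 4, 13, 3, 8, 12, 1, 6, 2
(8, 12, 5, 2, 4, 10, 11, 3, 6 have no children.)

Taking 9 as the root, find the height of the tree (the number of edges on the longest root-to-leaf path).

11 sits deepest: 9 → 7 → 1 → 11 — 3 edges from the root.

3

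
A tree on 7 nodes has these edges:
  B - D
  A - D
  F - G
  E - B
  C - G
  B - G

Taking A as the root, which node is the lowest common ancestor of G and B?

Ancestors of G (toward the root): G, B, D, A.
Ancestors of B: B, D, A.
The deepest node appearing in both lists is B.

B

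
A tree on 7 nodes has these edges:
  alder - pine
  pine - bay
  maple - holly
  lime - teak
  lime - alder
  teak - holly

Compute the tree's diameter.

A longest path is maple–holly–teak–lime–alder–pine–bay, with 6 edges.

6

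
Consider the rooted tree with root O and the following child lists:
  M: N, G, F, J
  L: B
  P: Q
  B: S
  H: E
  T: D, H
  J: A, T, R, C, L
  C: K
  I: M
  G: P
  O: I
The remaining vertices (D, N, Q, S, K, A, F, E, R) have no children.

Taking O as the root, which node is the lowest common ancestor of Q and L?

Path Q→root: Q P G M I O; path L→root: L J M I O.
First common node: M.

M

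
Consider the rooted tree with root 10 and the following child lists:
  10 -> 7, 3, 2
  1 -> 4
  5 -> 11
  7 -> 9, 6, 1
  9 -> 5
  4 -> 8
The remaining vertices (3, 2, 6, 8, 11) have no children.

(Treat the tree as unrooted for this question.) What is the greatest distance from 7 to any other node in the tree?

The node farthest from 7 is 8 (11 also at distance 3), via 7 – 1 – 4 – 8 — 3 edges.

3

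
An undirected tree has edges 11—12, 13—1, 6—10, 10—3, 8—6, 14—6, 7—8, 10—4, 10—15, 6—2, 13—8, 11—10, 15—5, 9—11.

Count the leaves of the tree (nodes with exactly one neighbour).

9

Degree-1 nodes: 1, 2, 3, 4, 5, 7, 9, 12, 14 — 9 of them.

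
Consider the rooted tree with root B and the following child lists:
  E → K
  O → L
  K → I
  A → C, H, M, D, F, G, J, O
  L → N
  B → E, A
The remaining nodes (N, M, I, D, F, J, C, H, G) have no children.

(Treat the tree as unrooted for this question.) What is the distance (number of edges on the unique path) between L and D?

The path is L–O–A–D, which has 3 edges.

3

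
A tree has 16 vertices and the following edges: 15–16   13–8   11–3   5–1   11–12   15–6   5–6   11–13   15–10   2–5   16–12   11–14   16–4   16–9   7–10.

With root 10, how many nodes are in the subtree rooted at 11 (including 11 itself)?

11's subtree: {11, 13, 3, 14, 8}, size 5.

5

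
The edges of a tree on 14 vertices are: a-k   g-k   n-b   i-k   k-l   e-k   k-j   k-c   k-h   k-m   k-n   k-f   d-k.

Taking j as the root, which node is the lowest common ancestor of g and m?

k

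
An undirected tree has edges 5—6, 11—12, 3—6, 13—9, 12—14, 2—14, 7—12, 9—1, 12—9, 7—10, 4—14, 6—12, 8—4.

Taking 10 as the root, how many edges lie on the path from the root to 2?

10–7–12–14–2 — 4 edges.

4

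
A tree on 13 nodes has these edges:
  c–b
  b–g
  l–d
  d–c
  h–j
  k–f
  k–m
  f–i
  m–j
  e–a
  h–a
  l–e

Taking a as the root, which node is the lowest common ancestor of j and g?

a

Path j→root: j h a; path g→root: g b c d l e a.
First common node: a.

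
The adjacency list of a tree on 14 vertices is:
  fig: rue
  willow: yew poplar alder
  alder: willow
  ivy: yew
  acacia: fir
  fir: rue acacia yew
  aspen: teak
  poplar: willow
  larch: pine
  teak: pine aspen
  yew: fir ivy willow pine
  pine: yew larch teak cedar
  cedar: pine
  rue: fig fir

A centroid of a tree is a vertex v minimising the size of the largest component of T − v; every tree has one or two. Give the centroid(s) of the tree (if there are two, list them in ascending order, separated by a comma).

yew

Removing yew splits the tree into components of sizes 5, 4, 3, 1; the largest is 5 ≤ ⌊14/2⌋ = 7.
No neighbour of yew does as well, so yew is the unique centroid.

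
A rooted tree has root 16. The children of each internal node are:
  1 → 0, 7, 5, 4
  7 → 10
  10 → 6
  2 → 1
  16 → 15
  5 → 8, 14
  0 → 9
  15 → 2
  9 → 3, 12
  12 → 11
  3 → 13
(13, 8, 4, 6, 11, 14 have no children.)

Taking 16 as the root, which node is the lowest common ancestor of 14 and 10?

1

Path 14→root: 14 5 1 2 15 16; path 10→root: 10 7 1 2 15 16.
First common node: 1.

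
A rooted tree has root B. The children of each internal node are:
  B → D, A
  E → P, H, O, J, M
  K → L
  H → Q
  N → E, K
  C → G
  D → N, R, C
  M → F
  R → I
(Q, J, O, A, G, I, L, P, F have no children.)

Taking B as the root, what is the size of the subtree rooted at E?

8

Descendants of E (including itself): E, J, H, O, P, M, Q, F. That's 8.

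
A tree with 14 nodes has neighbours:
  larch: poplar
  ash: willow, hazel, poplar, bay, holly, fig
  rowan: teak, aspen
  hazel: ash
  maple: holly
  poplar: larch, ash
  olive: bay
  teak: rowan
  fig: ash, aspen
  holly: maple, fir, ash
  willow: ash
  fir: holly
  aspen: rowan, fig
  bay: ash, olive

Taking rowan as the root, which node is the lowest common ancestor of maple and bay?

Path maple→root: maple holly ash fig aspen rowan; path bay→root: bay ash fig aspen rowan.
First common node: ash.

ash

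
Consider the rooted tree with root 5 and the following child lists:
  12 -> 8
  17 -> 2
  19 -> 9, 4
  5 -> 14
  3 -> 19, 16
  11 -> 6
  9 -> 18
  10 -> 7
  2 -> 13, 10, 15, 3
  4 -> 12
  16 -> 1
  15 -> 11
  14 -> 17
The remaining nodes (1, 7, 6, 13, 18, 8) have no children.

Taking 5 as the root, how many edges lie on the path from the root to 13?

Climbing from 13 to the root: 13 → 2 → 17 → 14 → 5. That's 4 steps.

4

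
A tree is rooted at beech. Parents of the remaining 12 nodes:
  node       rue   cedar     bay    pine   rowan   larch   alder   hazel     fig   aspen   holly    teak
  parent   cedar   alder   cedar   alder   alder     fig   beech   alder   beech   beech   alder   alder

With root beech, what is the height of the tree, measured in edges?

3

The longest root-to-leaf path is beech → alder → cedar → bay (3 edges).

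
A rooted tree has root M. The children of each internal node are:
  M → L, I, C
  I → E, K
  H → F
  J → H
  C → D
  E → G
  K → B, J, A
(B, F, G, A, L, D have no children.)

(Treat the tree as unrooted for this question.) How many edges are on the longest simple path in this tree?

Starting from F, a farthest node is D at distance 7.
One longest path: F-H-J-K-I-M-C-D.
So the diameter is 7.

7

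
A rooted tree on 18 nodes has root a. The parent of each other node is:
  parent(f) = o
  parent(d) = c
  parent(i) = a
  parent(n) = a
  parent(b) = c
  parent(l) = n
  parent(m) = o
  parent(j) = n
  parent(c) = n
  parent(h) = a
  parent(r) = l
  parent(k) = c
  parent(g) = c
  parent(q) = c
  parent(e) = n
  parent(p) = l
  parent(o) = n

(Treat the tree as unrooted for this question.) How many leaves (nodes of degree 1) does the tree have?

13

The leaves are b, d, e, f, g, h, i, j, k, m, p, q, r.
That is 13 leaves.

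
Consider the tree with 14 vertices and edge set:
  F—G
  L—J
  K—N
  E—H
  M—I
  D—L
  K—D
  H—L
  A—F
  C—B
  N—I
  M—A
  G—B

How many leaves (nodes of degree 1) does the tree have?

The leaves are C, E, J.
That is 3 leaves.

3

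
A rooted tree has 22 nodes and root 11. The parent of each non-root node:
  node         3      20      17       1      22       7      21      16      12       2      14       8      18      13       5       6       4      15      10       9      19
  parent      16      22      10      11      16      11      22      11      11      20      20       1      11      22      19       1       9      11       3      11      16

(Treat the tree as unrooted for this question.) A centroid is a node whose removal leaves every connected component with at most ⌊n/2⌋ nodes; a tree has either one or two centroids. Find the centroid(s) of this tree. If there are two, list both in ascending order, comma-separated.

Removing 16 splits the tree into components of sizes 10, 6, 3, 2; the largest is 10 ≤ ⌊22/2⌋ = 11.
Every other node leaves some component of size > 11, so the centroid is unique.

16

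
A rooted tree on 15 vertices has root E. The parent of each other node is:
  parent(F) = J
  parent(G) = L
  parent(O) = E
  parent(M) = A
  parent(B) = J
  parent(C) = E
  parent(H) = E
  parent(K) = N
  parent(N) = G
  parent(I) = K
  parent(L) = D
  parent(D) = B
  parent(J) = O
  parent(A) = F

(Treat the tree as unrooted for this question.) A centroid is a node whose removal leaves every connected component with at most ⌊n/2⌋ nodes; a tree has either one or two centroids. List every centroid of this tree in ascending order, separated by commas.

Delete J: the remaining components have sizes 7, 4, 3. Max 7 ≤ 7, so J is a centroid.
Every other node leaves some component of size > 7, so the centroid is unique.

J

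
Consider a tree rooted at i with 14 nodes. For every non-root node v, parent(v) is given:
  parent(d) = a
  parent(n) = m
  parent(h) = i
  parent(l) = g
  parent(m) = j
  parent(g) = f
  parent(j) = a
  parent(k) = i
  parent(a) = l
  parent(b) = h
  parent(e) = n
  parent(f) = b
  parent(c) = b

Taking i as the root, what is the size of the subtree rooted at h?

Descendants of h (including itself): h, b, f, c, g, l, a, j, d, m, n, e. That's 12.

12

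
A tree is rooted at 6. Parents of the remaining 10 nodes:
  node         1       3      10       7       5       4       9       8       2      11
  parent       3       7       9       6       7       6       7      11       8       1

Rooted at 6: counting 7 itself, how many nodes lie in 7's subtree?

7's subtree: {7, 3, 9, 5, 1, 10, 11, 8, 2}, size 9.

9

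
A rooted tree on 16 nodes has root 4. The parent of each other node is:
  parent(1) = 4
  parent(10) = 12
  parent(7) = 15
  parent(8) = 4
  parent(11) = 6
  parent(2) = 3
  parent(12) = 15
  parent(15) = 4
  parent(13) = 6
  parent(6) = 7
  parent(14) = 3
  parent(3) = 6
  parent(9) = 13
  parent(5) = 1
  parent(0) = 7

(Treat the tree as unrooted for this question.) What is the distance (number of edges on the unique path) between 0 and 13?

0 - 7 - 6 - 13: 3 edges.

3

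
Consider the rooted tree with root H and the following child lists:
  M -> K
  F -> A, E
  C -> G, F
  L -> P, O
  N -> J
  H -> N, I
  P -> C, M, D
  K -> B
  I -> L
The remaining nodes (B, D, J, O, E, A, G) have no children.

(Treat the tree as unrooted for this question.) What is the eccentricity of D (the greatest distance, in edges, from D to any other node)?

Distances from D peak at 6, attained at J.
D-P-L-I-H-N-J

6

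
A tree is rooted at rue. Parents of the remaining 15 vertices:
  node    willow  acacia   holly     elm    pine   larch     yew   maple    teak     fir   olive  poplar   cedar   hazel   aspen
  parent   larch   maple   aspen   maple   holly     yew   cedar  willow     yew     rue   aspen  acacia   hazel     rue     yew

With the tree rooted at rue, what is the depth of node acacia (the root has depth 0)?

7

rue – hazel – cedar – yew – larch – willow – maple – acacia — 7 edges.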